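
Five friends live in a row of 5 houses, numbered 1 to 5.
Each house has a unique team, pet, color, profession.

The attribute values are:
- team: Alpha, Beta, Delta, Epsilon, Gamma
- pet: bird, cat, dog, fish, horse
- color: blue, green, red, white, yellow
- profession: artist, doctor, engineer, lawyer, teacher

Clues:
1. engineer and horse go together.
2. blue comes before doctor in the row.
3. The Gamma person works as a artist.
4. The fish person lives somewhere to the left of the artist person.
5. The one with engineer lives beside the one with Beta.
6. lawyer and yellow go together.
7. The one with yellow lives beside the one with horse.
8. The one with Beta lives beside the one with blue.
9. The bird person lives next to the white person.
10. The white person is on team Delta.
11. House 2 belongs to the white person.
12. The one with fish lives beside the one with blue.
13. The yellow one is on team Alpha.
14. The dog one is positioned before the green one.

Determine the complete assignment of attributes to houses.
Solution:

House | Team | Pet | Color | Profession
---------------------------------------
  1   | Alpha | bird | yellow | lawyer
  2   | Delta | horse | white | engineer
  3   | Beta | fish | red | teacher
  4   | Gamma | dog | blue | artist
  5   | Epsilon | cat | green | doctor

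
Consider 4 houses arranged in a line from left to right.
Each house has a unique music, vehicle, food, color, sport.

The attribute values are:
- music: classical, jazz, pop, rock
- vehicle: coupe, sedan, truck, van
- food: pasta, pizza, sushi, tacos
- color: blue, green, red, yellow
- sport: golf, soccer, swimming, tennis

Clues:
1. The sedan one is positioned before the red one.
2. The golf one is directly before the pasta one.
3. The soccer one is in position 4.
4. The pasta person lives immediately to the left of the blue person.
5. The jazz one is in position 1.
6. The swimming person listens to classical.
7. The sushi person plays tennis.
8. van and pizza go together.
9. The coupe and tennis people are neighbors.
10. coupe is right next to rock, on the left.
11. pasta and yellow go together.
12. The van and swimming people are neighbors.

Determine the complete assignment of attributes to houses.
Solution:

House | Music | Vehicle | Food | Color | Sport
----------------------------------------------
  1   | jazz | van | pizza | green | golf
  2   | classical | coupe | pasta | yellow | swimming
  3   | rock | sedan | sushi | blue | tennis
  4   | pop | truck | tacos | red | soccer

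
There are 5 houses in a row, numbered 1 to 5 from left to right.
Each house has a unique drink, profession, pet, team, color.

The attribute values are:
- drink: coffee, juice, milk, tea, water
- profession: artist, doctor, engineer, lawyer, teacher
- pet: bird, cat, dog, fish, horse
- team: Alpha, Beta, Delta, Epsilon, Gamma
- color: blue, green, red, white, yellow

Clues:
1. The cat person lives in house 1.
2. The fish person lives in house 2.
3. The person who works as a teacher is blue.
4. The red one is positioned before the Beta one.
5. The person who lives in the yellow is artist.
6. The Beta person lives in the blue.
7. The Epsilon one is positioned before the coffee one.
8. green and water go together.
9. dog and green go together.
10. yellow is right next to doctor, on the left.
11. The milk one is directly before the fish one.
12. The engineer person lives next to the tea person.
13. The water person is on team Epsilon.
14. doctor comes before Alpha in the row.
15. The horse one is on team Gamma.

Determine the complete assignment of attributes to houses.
Solution:

House | Drink | Profession | Pet | Team | Color
-----------------------------------------------
  1   | milk | engineer | cat | Delta | red
  2   | tea | teacher | fish | Beta | blue
  3   | juice | artist | horse | Gamma | yellow
  4   | water | doctor | dog | Epsilon | green
  5   | coffee | lawyer | bird | Alpha | white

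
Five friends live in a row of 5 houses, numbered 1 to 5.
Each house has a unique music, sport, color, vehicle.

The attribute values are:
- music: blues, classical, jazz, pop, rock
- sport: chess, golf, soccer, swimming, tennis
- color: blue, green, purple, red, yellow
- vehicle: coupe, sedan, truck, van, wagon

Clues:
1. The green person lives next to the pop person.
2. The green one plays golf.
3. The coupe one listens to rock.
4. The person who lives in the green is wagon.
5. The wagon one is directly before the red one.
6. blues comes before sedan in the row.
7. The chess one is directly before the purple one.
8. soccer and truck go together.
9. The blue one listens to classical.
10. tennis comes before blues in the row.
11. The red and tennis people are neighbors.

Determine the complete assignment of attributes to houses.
Solution:

House | Music | Sport | Color | Vehicle
---------------------------------------
  1   | jazz | golf | green | wagon
  2   | pop | chess | red | van
  3   | rock | tennis | purple | coupe
  4   | blues | soccer | yellow | truck
  5   | classical | swimming | blue | sedan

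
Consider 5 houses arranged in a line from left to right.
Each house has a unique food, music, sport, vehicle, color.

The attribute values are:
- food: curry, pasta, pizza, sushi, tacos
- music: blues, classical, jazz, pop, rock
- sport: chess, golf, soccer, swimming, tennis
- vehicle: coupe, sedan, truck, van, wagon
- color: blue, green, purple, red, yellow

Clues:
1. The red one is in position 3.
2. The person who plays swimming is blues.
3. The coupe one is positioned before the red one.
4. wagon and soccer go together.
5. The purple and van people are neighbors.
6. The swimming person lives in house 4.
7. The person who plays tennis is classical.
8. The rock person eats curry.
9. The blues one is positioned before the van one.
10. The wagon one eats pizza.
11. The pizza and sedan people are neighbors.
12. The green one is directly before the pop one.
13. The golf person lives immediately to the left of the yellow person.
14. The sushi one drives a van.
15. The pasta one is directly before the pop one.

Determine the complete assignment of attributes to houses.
Solution:

House | Food | Music | Sport | Vehicle | Color
----------------------------------------------
  1   | pasta | jazz | golf | coupe | green
  2   | pizza | pop | soccer | wagon | yellow
  3   | curry | rock | chess | sedan | red
  4   | tacos | blues | swimming | truck | purple
  5   | sushi | classical | tennis | van | blue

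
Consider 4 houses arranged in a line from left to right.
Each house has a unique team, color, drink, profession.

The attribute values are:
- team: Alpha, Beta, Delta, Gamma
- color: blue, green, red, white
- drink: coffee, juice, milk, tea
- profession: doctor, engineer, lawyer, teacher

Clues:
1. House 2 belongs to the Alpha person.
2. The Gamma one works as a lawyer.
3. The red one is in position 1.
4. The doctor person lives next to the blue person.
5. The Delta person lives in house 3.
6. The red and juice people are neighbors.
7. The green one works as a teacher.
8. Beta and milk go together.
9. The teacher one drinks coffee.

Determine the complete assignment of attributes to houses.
Solution:

House | Team | Color | Drink | Profession
-----------------------------------------
  1   | Beta | red | milk | doctor
  2   | Alpha | blue | juice | engineer
  3   | Delta | green | coffee | teacher
  4   | Gamma | white | tea | lawyer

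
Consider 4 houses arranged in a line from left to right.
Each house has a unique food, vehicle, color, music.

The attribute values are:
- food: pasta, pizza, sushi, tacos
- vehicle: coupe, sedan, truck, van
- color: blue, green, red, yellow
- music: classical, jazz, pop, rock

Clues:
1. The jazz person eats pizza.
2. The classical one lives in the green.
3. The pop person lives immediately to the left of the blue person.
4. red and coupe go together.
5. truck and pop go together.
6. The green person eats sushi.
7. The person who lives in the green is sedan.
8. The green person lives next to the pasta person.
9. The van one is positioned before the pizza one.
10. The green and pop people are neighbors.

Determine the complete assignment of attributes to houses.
Solution:

House | Food | Vehicle | Color | Music
--------------------------------------
  1   | sushi | sedan | green | classical
  2   | pasta | truck | yellow | pop
  3   | tacos | van | blue | rock
  4   | pizza | coupe | red | jazz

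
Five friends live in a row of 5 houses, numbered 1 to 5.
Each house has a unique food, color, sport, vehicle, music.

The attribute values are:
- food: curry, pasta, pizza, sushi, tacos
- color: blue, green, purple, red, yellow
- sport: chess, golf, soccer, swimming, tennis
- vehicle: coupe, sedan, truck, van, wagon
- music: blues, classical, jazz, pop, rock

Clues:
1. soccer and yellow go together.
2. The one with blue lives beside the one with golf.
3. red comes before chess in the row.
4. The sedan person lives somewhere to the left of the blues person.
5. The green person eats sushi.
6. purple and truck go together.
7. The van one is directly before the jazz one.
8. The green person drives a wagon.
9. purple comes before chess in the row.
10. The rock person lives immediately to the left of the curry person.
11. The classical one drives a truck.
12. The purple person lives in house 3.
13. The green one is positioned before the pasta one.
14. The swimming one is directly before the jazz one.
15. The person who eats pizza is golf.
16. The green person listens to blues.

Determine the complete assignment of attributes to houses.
Solution:

House | Food | Color | Sport | Vehicle | Music
----------------------------------------------
  1   | tacos | red | swimming | van | rock
  2   | curry | blue | tennis | sedan | jazz
  3   | pizza | purple | golf | truck | classical
  4   | sushi | green | chess | wagon | blues
  5   | pasta | yellow | soccer | coupe | pop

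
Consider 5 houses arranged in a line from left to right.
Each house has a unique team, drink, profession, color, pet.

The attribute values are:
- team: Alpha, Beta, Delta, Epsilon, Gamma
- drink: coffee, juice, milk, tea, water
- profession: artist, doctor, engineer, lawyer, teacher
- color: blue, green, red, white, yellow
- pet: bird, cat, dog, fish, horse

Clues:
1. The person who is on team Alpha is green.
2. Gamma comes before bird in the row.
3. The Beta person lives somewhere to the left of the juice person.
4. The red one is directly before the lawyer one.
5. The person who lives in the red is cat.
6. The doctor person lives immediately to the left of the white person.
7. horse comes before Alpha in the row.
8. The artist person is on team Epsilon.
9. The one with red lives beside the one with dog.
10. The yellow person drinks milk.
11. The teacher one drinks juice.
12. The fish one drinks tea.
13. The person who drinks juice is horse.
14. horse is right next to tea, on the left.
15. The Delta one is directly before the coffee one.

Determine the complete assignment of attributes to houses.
Solution:

House | Team | Drink | Profession | Color | Pet
-----------------------------------------------
  1   | Delta | water | doctor | red | cat
  2   | Beta | coffee | lawyer | white | dog
  3   | Gamma | juice | teacher | blue | horse
  4   | Alpha | tea | engineer | green | fish
  5   | Epsilon | milk | artist | yellow | bird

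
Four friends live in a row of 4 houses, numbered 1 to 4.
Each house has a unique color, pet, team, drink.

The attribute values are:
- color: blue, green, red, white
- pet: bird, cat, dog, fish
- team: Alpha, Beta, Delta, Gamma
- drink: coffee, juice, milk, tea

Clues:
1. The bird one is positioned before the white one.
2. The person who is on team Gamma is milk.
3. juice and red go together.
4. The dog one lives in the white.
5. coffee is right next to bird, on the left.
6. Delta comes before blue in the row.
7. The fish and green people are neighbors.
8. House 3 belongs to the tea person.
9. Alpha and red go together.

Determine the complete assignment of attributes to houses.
Solution:

House | Color | Pet | Team | Drink
----------------------------------
  1   | red | fish | Alpha | juice
  2   | green | cat | Delta | coffee
  3   | blue | bird | Beta | tea
  4   | white | dog | Gamma | milk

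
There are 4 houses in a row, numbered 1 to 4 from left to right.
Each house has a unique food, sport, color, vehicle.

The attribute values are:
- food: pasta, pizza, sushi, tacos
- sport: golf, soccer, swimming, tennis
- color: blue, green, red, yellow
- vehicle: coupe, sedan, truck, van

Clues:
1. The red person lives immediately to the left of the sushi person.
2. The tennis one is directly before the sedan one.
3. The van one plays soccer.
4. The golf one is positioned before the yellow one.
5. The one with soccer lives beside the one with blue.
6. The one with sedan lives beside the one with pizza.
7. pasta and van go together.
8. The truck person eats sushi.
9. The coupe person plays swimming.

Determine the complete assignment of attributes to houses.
Solution:

House | Food | Sport | Color | Vehicle
--------------------------------------
  1   | pasta | soccer | red | van
  2   | sushi | tennis | blue | truck
  3   | tacos | golf | green | sedan
  4   | pizza | swimming | yellow | coupe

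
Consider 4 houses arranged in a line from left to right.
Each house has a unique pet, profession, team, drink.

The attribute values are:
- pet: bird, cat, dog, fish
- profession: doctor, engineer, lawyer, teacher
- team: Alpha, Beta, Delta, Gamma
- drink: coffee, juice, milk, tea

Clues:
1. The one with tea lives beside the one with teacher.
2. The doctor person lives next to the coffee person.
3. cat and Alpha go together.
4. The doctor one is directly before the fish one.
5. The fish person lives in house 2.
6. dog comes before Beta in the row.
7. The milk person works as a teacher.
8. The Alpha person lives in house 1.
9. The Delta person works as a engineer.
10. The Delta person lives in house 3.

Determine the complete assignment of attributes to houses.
Solution:

House | Pet | Profession | Team | Drink
---------------------------------------
  1   | cat | doctor | Alpha | juice
  2   | fish | lawyer | Gamma | coffee
  3   | dog | engineer | Delta | tea
  4   | bird | teacher | Beta | milk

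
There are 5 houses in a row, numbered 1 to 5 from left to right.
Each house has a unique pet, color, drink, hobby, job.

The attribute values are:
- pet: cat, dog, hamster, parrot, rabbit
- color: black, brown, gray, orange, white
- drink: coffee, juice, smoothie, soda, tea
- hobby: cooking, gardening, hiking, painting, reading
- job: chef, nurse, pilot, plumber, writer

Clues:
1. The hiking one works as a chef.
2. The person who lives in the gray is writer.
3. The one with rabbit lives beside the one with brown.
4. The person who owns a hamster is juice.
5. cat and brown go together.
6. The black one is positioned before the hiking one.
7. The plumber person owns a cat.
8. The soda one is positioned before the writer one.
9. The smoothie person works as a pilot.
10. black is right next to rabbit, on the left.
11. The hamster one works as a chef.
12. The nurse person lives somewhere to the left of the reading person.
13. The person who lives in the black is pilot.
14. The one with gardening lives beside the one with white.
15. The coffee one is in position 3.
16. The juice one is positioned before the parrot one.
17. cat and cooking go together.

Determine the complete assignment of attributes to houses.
Solution:

House | Pet | Color | Drink | Hobby | Job
-----------------------------------------
  1   | dog | black | smoothie | gardening | pilot
  2   | rabbit | white | soda | painting | nurse
  3   | cat | brown | coffee | cooking | plumber
  4   | hamster | orange | juice | hiking | chef
  5   | parrot | gray | tea | reading | writer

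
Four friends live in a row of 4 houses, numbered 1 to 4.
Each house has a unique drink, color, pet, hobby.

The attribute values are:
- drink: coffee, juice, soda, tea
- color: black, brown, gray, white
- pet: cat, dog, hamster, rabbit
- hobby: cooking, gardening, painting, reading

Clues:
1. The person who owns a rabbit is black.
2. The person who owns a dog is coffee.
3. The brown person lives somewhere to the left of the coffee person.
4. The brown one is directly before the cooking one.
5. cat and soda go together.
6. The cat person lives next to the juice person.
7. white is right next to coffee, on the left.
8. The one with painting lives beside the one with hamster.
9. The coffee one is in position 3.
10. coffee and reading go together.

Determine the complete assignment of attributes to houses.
Solution:

House | Drink | Color | Pet | Hobby
-----------------------------------
  1   | soda | brown | cat | painting
  2   | juice | white | hamster | cooking
  3   | coffee | gray | dog | reading
  4   | tea | black | rabbit | gardening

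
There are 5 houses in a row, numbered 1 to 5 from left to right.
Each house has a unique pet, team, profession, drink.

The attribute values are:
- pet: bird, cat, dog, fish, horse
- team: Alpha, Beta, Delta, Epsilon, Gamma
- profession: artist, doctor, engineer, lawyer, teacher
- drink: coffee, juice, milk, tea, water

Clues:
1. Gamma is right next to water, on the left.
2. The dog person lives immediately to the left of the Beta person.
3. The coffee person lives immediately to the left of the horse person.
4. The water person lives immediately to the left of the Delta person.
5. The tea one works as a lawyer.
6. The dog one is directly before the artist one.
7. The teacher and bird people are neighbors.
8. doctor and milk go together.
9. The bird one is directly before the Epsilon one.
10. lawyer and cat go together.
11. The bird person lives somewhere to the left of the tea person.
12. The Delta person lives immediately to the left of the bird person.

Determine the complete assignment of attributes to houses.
Solution:

House | Pet | Team | Profession | Drink
---------------------------------------
  1   | dog | Gamma | engineer | coffee
  2   | horse | Beta | artist | water
  3   | fish | Delta | teacher | juice
  4   | bird | Alpha | doctor | milk
  5   | cat | Epsilon | lawyer | tea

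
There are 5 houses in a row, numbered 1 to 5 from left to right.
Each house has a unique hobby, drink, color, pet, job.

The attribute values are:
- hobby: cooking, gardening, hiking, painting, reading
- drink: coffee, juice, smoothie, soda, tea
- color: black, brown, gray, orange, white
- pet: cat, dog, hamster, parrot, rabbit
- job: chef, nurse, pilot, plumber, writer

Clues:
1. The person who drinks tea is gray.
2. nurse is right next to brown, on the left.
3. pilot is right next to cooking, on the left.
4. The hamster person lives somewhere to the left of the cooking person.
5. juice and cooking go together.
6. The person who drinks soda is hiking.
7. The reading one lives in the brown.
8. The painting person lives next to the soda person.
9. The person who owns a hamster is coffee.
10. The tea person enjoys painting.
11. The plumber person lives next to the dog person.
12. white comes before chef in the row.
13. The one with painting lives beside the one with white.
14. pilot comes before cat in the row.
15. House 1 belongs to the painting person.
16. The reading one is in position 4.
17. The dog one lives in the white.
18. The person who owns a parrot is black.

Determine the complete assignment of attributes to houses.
Solution:

House | Hobby | Drink | Color | Pet | Job
-----------------------------------------
  1   | painting | tea | gray | rabbit | plumber
  2   | hiking | soda | white | dog | writer
  3   | gardening | smoothie | black | parrot | nurse
  4   | reading | coffee | brown | hamster | pilot
  5   | cooking | juice | orange | cat | chef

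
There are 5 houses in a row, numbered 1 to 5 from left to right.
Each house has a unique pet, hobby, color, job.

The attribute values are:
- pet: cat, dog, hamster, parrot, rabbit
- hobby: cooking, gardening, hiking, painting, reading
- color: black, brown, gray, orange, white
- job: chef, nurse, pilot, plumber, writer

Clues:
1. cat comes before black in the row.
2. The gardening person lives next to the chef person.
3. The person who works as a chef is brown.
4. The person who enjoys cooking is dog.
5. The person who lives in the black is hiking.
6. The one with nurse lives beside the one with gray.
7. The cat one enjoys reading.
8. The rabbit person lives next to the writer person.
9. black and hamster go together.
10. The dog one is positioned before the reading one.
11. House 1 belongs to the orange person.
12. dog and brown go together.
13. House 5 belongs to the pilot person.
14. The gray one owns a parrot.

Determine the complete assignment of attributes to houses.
Solution:

House | Pet | Hobby | Color | Job
---------------------------------
  1   | rabbit | painting | orange | nurse
  2   | parrot | gardening | gray | writer
  3   | dog | cooking | brown | chef
  4   | cat | reading | white | plumber
  5   | hamster | hiking | black | pilot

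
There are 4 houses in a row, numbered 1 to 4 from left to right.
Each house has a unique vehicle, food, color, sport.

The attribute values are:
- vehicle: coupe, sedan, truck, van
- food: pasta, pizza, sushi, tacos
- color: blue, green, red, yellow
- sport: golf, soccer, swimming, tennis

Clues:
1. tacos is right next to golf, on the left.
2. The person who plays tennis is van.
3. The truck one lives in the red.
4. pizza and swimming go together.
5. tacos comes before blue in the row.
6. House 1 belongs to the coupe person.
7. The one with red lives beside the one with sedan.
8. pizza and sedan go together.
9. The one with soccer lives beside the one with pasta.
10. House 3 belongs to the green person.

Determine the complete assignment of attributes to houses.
Solution:

House | Vehicle | Food | Color | Sport
--------------------------------------
  1   | coupe | tacos | yellow | soccer
  2   | truck | pasta | red | golf
  3   | sedan | pizza | green | swimming
  4   | van | sushi | blue | tennis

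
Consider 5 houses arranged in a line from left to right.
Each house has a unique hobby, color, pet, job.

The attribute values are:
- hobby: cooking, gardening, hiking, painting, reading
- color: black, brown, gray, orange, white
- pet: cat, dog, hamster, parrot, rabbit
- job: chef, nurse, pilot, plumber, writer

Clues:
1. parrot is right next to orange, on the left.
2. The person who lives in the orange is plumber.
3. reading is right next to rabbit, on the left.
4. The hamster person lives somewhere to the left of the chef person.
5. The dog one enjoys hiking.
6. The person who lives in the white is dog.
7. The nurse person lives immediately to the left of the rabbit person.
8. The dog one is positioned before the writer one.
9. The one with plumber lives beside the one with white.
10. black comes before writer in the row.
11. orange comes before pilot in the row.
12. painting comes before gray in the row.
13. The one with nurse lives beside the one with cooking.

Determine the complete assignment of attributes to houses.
Solution:

House | Hobby | Color | Pet | Job
---------------------------------
  1   | reading | black | parrot | nurse
  2   | cooking | orange | rabbit | plumber
  3   | hiking | white | dog | pilot
  4   | painting | brown | hamster | writer
  5   | gardening | gray | cat | chef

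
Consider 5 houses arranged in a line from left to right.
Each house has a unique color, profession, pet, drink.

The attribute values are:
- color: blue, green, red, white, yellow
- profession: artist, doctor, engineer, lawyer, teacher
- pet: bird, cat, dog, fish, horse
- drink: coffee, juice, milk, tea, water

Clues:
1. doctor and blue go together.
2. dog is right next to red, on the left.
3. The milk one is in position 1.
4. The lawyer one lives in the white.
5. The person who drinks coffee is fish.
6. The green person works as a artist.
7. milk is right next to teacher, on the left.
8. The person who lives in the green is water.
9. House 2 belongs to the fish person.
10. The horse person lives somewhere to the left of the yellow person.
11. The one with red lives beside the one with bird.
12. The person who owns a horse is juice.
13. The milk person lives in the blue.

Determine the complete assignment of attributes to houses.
Solution:

House | Color | Profession | Pet | Drink
----------------------------------------
  1   | blue | doctor | dog | milk
  2   | red | teacher | fish | coffee
  3   | green | artist | bird | water
  4   | white | lawyer | horse | juice
  5   | yellow | engineer | cat | tea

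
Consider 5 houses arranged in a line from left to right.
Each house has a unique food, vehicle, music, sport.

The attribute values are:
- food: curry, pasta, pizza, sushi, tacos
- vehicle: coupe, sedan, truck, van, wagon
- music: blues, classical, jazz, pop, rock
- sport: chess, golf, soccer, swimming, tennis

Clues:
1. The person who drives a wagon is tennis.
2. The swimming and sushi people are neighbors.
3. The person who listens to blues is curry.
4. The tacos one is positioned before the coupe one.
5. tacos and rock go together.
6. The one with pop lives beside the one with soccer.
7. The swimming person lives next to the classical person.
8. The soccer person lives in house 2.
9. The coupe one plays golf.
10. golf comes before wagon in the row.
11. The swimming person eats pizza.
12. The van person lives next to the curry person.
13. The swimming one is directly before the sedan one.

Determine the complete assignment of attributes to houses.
Solution:

House | Food | Vehicle | Music | Sport
--------------------------------------
  1   | pizza | truck | pop | swimming
  2   | sushi | sedan | classical | soccer
  3   | tacos | van | rock | chess
  4   | curry | coupe | blues | golf
  5   | pasta | wagon | jazz | tennis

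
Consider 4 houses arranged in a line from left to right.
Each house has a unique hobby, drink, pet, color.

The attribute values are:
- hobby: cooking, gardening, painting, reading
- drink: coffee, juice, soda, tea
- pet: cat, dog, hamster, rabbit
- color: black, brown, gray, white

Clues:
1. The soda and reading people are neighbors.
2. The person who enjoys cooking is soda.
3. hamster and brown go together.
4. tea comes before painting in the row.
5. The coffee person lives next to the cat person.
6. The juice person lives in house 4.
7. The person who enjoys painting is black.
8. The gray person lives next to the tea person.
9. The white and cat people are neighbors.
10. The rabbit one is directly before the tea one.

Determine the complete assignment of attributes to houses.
Solution:

House | Hobby | Drink | Pet | Color
-----------------------------------
  1   | cooking | soda | rabbit | gray
  2   | reading | tea | hamster | brown
  3   | gardening | coffee | dog | white
  4   | painting | juice | cat | black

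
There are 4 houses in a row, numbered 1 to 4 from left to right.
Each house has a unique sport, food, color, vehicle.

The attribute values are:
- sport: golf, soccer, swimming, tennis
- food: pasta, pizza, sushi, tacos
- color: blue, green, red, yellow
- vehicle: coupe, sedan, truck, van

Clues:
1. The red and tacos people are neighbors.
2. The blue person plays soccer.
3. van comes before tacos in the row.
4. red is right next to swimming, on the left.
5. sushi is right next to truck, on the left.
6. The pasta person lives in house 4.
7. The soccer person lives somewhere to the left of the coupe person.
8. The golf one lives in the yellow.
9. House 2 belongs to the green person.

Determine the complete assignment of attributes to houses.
Solution:

House | Sport | Food | Color | Vehicle
--------------------------------------
  1   | tennis | sushi | red | van
  2   | swimming | tacos | green | truck
  3   | soccer | pizza | blue | sedan
  4   | golf | pasta | yellow | coupe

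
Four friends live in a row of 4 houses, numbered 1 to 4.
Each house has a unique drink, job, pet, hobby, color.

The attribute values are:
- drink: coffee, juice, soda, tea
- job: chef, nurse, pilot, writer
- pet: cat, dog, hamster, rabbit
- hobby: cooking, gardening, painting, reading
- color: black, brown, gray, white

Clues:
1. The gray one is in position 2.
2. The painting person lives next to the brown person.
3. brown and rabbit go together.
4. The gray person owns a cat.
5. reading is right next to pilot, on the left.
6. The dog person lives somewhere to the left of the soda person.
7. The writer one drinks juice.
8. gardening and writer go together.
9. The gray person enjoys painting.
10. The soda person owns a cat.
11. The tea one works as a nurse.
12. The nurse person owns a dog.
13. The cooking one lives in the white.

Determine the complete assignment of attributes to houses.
Solution:

House | Drink | Job | Pet | Hobby | Color
-----------------------------------------
  1   | tea | nurse | dog | reading | black
  2   | soda | pilot | cat | painting | gray
  3   | juice | writer | rabbit | gardening | brown
  4   | coffee | chef | hamster | cooking | white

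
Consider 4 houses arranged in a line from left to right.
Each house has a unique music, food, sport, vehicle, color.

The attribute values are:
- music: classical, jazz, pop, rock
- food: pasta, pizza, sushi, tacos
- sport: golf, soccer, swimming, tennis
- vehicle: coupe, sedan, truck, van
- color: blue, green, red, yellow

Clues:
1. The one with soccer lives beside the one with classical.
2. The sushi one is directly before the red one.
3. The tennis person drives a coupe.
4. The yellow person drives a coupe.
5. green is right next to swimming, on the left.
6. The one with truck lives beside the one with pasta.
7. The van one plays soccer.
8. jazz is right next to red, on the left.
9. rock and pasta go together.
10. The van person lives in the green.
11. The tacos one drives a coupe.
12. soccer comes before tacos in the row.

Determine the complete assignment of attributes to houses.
Solution:

House | Music | Food | Sport | Vehicle | Color
----------------------------------------------
  1   | jazz | sushi | soccer | van | green
  2   | classical | pizza | swimming | truck | red
  3   | rock | pasta | golf | sedan | blue
  4   | pop | tacos | tennis | coupe | yellow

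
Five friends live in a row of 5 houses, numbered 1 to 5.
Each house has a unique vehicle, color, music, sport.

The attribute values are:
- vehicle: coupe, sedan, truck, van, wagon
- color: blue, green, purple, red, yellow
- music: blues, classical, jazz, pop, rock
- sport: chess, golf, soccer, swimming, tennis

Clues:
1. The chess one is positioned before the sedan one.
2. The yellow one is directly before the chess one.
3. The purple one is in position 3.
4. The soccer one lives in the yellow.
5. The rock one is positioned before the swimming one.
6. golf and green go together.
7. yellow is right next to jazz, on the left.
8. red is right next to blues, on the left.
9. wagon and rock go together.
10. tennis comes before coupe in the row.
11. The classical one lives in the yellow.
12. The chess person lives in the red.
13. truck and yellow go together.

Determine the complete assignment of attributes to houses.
Solution:

House | Vehicle | Color | Music | Sport
---------------------------------------
  1   | truck | yellow | classical | soccer
  2   | van | red | jazz | chess
  3   | sedan | purple | blues | tennis
  4   | wagon | green | rock | golf
  5   | coupe | blue | pop | swimming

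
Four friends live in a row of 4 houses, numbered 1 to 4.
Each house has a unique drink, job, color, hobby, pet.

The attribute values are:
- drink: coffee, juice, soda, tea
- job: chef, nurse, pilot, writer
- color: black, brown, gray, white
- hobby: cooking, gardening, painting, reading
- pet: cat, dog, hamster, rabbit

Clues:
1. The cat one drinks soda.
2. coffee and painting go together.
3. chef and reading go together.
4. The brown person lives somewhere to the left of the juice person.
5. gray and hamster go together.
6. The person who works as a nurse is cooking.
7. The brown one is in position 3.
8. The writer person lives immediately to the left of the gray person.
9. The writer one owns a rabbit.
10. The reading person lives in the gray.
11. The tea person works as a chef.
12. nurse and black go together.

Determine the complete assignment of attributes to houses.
Solution:

House | Drink | Job | Color | Hobby | Pet
-----------------------------------------
  1   | coffee | writer | white | painting | rabbit
  2   | tea | chef | gray | reading | hamster
  3   | soda | pilot | brown | gardening | cat
  4   | juice | nurse | black | cooking | dog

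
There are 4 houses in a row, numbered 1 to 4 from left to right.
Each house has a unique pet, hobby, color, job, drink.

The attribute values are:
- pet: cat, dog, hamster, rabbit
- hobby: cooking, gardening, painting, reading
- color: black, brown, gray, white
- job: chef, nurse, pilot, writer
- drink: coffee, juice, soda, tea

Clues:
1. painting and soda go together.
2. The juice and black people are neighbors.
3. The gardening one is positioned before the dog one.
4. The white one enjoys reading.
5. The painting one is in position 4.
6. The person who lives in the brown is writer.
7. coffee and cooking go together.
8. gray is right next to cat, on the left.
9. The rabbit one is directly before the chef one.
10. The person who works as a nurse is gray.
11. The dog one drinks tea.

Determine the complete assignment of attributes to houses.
Solution:

House | Pet | Hobby | Color | Job | Drink
-----------------------------------------
  1   | rabbit | gardening | gray | nurse | juice
  2   | cat | cooking | black | chef | coffee
  3   | dog | reading | white | pilot | tea
  4   | hamster | painting | brown | writer | soda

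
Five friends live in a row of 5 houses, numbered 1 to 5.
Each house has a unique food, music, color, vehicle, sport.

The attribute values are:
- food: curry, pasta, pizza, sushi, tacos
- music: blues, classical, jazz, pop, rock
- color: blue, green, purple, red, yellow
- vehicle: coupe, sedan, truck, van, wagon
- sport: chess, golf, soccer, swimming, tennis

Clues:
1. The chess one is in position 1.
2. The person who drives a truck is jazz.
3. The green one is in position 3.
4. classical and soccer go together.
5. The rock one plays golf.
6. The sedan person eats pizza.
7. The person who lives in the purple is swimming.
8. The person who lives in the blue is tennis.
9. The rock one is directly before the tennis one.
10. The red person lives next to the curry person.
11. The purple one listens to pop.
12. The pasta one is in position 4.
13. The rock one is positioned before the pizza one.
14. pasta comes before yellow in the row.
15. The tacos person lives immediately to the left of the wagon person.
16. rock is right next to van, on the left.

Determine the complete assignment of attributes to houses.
Solution:

House | Food | Music | Color | Vehicle | Sport
----------------------------------------------
  1   | tacos | jazz | red | truck | chess
  2   | curry | pop | purple | wagon | swimming
  3   | sushi | rock | green | coupe | golf
  4   | pasta | blues | blue | van | tennis
  5   | pizza | classical | yellow | sedan | soccer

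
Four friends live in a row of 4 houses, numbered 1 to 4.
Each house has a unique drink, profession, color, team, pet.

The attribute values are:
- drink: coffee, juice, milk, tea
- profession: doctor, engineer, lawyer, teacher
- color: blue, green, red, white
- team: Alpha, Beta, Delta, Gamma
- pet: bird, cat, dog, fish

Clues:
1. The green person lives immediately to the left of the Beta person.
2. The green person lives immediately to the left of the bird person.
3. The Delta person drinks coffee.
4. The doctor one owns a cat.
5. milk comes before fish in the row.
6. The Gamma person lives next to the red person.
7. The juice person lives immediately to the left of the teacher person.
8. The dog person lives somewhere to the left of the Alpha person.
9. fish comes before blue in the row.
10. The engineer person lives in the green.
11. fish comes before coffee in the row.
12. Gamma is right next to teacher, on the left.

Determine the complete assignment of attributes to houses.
Solution:

House | Drink | Profession | Color | Team | Pet
-----------------------------------------------
  1   | juice | engineer | green | Gamma | dog
  2   | milk | teacher | red | Beta | bird
  3   | tea | lawyer | white | Alpha | fish
  4   | coffee | doctor | blue | Delta | cat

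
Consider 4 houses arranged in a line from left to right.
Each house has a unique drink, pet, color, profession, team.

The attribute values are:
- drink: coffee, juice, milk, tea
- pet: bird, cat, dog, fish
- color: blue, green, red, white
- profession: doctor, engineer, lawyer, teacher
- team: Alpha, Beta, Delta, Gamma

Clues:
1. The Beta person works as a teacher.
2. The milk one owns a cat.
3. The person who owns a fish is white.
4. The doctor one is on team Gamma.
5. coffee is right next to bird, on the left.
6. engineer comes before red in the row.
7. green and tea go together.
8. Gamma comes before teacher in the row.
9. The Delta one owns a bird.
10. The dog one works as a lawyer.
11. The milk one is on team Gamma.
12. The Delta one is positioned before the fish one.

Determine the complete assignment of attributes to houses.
Solution:

House | Drink | Pet | Color | Profession | Team
-----------------------------------------------
  1   | coffee | dog | blue | lawyer | Alpha
  2   | tea | bird | green | engineer | Delta
  3   | milk | cat | red | doctor | Gamma
  4   | juice | fish | white | teacher | Beta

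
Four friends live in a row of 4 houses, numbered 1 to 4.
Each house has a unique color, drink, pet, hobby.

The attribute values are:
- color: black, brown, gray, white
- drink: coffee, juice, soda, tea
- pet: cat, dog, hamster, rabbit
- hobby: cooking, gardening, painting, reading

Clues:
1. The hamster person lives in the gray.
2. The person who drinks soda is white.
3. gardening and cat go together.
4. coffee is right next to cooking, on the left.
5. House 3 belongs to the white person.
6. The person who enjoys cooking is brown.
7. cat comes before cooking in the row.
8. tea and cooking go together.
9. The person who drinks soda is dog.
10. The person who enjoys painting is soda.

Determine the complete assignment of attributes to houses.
Solution:

House | Color | Drink | Pet | Hobby
-----------------------------------
  1   | black | coffee | cat | gardening
  2   | brown | tea | rabbit | cooking
  3   | white | soda | dog | painting
  4   | gray | juice | hamster | reading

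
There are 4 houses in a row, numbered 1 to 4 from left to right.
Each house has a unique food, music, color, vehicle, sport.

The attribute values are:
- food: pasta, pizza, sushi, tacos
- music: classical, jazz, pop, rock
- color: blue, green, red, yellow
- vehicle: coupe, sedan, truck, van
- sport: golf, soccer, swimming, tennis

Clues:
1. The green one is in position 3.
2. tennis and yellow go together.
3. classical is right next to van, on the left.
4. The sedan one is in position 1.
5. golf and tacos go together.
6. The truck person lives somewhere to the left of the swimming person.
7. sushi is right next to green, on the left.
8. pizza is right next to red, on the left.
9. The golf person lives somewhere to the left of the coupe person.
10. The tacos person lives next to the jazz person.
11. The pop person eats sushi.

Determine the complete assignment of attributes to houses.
Solution:

House | Food | Music | Color | Vehicle | Sport
----------------------------------------------
  1   | pizza | classical | yellow | sedan | tennis
  2   | sushi | pop | red | van | soccer
  3   | tacos | rock | green | truck | golf
  4   | pasta | jazz | blue | coupe | swimming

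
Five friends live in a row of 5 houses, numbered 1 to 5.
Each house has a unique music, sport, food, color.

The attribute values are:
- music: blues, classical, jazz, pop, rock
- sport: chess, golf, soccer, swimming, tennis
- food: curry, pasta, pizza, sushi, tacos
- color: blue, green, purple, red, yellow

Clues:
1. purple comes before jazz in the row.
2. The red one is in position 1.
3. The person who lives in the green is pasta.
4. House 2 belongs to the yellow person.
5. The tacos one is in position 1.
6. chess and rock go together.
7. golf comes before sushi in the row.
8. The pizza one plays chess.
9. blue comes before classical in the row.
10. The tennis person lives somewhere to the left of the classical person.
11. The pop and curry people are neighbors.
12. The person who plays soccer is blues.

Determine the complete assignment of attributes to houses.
Solution:

House | Music | Sport | Food | Color
------------------------------------
  1   | pop | golf | tacos | red
  2   | blues | soccer | curry | yellow
  3   | rock | chess | pizza | purple
  4   | jazz | tennis | sushi | blue
  5   | classical | swimming | pasta | green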